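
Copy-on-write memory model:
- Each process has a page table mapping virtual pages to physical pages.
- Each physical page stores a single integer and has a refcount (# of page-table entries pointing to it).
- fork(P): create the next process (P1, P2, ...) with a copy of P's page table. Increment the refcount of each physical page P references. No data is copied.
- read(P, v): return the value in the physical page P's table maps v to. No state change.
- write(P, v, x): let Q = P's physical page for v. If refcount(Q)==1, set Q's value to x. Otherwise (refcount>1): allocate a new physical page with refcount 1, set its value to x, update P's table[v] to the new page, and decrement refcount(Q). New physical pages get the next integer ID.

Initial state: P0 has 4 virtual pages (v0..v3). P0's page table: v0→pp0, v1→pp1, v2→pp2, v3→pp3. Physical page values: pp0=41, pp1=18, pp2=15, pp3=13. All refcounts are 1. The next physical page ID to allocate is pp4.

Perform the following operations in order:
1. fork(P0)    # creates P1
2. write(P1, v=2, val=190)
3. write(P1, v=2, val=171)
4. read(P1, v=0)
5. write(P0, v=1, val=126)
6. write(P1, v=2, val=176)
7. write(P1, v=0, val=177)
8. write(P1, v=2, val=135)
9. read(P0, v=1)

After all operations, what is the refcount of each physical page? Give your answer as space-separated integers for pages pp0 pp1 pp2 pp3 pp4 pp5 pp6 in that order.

Op 1: fork(P0) -> P1. 4 ppages; refcounts: pp0:2 pp1:2 pp2:2 pp3:2
Op 2: write(P1, v2, 190). refcount(pp2)=2>1 -> COPY to pp4. 5 ppages; refcounts: pp0:2 pp1:2 pp2:1 pp3:2 pp4:1
Op 3: write(P1, v2, 171). refcount(pp4)=1 -> write in place. 5 ppages; refcounts: pp0:2 pp1:2 pp2:1 pp3:2 pp4:1
Op 4: read(P1, v0) -> 41. No state change.
Op 5: write(P0, v1, 126). refcount(pp1)=2>1 -> COPY to pp5. 6 ppages; refcounts: pp0:2 pp1:1 pp2:1 pp3:2 pp4:1 pp5:1
Op 6: write(P1, v2, 176). refcount(pp4)=1 -> write in place. 6 ppages; refcounts: pp0:2 pp1:1 pp2:1 pp3:2 pp4:1 pp5:1
Op 7: write(P1, v0, 177). refcount(pp0)=2>1 -> COPY to pp6. 7 ppages; refcounts: pp0:1 pp1:1 pp2:1 pp3:2 pp4:1 pp5:1 pp6:1
Op 8: write(P1, v2, 135). refcount(pp4)=1 -> write in place. 7 ppages; refcounts: pp0:1 pp1:1 pp2:1 pp3:2 pp4:1 pp5:1 pp6:1
Op 9: read(P0, v1) -> 126. No state change.

Answer: 1 1 1 2 1 1 1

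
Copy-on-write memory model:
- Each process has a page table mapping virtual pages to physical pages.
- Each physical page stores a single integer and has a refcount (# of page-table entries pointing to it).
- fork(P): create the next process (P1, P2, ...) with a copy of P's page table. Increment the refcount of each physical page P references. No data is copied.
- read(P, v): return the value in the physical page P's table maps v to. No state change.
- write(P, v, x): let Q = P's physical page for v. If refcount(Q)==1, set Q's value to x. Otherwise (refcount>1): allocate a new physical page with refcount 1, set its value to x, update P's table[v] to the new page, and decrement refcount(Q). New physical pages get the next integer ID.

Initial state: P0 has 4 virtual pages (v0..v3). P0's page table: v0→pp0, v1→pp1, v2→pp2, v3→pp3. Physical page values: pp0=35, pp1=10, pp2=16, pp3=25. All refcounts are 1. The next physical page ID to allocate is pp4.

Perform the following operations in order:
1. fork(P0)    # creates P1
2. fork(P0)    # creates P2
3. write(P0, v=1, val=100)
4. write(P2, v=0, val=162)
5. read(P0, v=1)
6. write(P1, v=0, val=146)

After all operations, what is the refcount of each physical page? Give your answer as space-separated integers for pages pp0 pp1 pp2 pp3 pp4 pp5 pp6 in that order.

Op 1: fork(P0) -> P1. 4 ppages; refcounts: pp0:2 pp1:2 pp2:2 pp3:2
Op 2: fork(P0) -> P2. 4 ppages; refcounts: pp0:3 pp1:3 pp2:3 pp3:3
Op 3: write(P0, v1, 100). refcount(pp1)=3>1 -> COPY to pp4. 5 ppages; refcounts: pp0:3 pp1:2 pp2:3 pp3:3 pp4:1
Op 4: write(P2, v0, 162). refcount(pp0)=3>1 -> COPY to pp5. 6 ppages; refcounts: pp0:2 pp1:2 pp2:3 pp3:3 pp4:1 pp5:1
Op 5: read(P0, v1) -> 100. No state change.
Op 6: write(P1, v0, 146). refcount(pp0)=2>1 -> COPY to pp6. 7 ppages; refcounts: pp0:1 pp1:2 pp2:3 pp3:3 pp4:1 pp5:1 pp6:1

Answer: 1 2 3 3 1 1 1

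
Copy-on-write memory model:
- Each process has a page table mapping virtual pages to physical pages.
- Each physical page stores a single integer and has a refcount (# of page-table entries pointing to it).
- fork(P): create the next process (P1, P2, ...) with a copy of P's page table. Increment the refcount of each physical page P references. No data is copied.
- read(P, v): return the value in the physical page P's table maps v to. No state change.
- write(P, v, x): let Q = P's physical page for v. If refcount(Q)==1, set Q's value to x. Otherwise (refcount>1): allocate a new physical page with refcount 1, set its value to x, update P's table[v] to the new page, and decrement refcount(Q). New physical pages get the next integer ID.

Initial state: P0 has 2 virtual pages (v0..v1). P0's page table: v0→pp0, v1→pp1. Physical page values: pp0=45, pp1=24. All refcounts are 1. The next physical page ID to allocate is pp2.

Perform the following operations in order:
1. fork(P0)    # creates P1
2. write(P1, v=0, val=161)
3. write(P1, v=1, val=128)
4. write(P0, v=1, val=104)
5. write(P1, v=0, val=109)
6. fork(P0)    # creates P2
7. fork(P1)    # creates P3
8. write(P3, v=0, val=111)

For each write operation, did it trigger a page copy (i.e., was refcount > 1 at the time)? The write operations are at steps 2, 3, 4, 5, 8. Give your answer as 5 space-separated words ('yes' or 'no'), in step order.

Op 1: fork(P0) -> P1. 2 ppages; refcounts: pp0:2 pp1:2
Op 2: write(P1, v0, 161). refcount(pp0)=2>1 -> COPY to pp2. 3 ppages; refcounts: pp0:1 pp1:2 pp2:1
Op 3: write(P1, v1, 128). refcount(pp1)=2>1 -> COPY to pp3. 4 ppages; refcounts: pp0:1 pp1:1 pp2:1 pp3:1
Op 4: write(P0, v1, 104). refcount(pp1)=1 -> write in place. 4 ppages; refcounts: pp0:1 pp1:1 pp2:1 pp3:1
Op 5: write(P1, v0, 109). refcount(pp2)=1 -> write in place. 4 ppages; refcounts: pp0:1 pp1:1 pp2:1 pp3:1
Op 6: fork(P0) -> P2. 4 ppages; refcounts: pp0:2 pp1:2 pp2:1 pp3:1
Op 7: fork(P1) -> P3. 4 ppages; refcounts: pp0:2 pp1:2 pp2:2 pp3:2
Op 8: write(P3, v0, 111). refcount(pp2)=2>1 -> COPY to pp4. 5 ppages; refcounts: pp0:2 pp1:2 pp2:1 pp3:2 pp4:1

yes yes no no yes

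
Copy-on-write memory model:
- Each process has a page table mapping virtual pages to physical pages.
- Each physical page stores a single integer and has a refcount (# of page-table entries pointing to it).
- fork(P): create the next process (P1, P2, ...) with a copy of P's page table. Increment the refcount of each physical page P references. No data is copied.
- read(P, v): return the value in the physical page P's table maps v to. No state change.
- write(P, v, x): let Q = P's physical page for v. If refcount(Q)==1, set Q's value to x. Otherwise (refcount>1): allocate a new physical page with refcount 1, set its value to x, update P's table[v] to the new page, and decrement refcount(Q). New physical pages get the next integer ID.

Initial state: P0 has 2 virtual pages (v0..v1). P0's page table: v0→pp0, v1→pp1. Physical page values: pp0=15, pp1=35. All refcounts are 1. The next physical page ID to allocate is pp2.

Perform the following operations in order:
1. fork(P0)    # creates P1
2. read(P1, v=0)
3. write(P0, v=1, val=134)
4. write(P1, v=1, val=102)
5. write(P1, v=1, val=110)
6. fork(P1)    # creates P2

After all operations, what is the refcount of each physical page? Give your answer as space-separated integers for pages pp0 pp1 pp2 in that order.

Answer: 3 2 1

Derivation:
Op 1: fork(P0) -> P1. 2 ppages; refcounts: pp0:2 pp1:2
Op 2: read(P1, v0) -> 15. No state change.
Op 3: write(P0, v1, 134). refcount(pp1)=2>1 -> COPY to pp2. 3 ppages; refcounts: pp0:2 pp1:1 pp2:1
Op 4: write(P1, v1, 102). refcount(pp1)=1 -> write in place. 3 ppages; refcounts: pp0:2 pp1:1 pp2:1
Op 5: write(P1, v1, 110). refcount(pp1)=1 -> write in place. 3 ppages; refcounts: pp0:2 pp1:1 pp2:1
Op 6: fork(P1) -> P2. 3 ppages; refcounts: pp0:3 pp1:2 pp2:1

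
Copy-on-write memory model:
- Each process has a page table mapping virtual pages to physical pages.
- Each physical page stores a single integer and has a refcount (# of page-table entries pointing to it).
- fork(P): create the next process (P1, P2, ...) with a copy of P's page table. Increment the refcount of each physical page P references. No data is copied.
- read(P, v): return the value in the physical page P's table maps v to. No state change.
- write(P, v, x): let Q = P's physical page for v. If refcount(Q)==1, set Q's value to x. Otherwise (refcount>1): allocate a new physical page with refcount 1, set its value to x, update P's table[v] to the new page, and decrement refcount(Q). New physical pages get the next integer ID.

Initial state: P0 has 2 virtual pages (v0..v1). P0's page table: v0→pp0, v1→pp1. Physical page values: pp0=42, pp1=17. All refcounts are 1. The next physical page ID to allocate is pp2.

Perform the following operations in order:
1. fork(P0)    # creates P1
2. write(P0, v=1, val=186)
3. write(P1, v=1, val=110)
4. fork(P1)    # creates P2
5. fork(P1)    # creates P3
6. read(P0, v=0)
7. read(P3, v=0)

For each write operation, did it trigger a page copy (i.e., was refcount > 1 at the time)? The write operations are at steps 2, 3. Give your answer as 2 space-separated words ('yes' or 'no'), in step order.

Op 1: fork(P0) -> P1. 2 ppages; refcounts: pp0:2 pp1:2
Op 2: write(P0, v1, 186). refcount(pp1)=2>1 -> COPY to pp2. 3 ppages; refcounts: pp0:2 pp1:1 pp2:1
Op 3: write(P1, v1, 110). refcount(pp1)=1 -> write in place. 3 ppages; refcounts: pp0:2 pp1:1 pp2:1
Op 4: fork(P1) -> P2. 3 ppages; refcounts: pp0:3 pp1:2 pp2:1
Op 5: fork(P1) -> P3. 3 ppages; refcounts: pp0:4 pp1:3 pp2:1
Op 6: read(P0, v0) -> 42. No state change.
Op 7: read(P3, v0) -> 42. No state change.

yes no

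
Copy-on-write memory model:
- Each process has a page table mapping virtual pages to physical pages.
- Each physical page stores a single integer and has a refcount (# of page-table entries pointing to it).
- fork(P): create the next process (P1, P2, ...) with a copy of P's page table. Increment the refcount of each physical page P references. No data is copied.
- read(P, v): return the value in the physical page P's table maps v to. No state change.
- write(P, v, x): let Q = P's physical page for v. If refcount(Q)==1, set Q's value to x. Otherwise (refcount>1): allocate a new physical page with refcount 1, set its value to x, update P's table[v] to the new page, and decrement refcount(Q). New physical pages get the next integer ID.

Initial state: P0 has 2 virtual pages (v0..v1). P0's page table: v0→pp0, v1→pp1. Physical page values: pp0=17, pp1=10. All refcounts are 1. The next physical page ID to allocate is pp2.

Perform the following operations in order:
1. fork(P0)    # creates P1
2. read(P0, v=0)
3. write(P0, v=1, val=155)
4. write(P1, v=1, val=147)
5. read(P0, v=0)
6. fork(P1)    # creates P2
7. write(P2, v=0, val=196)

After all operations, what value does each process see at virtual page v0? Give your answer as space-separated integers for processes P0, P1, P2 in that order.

Answer: 17 17 196

Derivation:
Op 1: fork(P0) -> P1. 2 ppages; refcounts: pp0:2 pp1:2
Op 2: read(P0, v0) -> 17. No state change.
Op 3: write(P0, v1, 155). refcount(pp1)=2>1 -> COPY to pp2. 3 ppages; refcounts: pp0:2 pp1:1 pp2:1
Op 4: write(P1, v1, 147). refcount(pp1)=1 -> write in place. 3 ppages; refcounts: pp0:2 pp1:1 pp2:1
Op 5: read(P0, v0) -> 17. No state change.
Op 6: fork(P1) -> P2. 3 ppages; refcounts: pp0:3 pp1:2 pp2:1
Op 7: write(P2, v0, 196). refcount(pp0)=3>1 -> COPY to pp3. 4 ppages; refcounts: pp0:2 pp1:2 pp2:1 pp3:1
P0: v0 -> pp0 = 17
P1: v0 -> pp0 = 17
P2: v0 -> pp3 = 196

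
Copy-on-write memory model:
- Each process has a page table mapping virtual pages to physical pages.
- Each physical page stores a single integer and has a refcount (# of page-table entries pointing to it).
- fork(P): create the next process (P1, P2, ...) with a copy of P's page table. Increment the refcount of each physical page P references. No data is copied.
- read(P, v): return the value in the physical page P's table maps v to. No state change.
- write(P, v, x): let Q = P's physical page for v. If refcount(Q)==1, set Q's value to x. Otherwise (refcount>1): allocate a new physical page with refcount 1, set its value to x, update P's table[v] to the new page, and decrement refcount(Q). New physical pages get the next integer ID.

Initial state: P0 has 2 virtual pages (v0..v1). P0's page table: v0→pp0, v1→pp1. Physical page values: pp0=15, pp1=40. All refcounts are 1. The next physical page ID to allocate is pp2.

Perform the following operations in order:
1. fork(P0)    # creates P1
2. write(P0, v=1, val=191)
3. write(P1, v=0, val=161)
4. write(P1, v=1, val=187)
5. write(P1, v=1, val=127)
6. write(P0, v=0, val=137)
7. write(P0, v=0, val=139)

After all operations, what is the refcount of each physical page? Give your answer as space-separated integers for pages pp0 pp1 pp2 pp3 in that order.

Op 1: fork(P0) -> P1. 2 ppages; refcounts: pp0:2 pp1:2
Op 2: write(P0, v1, 191). refcount(pp1)=2>1 -> COPY to pp2. 3 ppages; refcounts: pp0:2 pp1:1 pp2:1
Op 3: write(P1, v0, 161). refcount(pp0)=2>1 -> COPY to pp3. 4 ppages; refcounts: pp0:1 pp1:1 pp2:1 pp3:1
Op 4: write(P1, v1, 187). refcount(pp1)=1 -> write in place. 4 ppages; refcounts: pp0:1 pp1:1 pp2:1 pp3:1
Op 5: write(P1, v1, 127). refcount(pp1)=1 -> write in place. 4 ppages; refcounts: pp0:1 pp1:1 pp2:1 pp3:1
Op 6: write(P0, v0, 137). refcount(pp0)=1 -> write in place. 4 ppages; refcounts: pp0:1 pp1:1 pp2:1 pp3:1
Op 7: write(P0, v0, 139). refcount(pp0)=1 -> write in place. 4 ppages; refcounts: pp0:1 pp1:1 pp2:1 pp3:1

Answer: 1 1 1 1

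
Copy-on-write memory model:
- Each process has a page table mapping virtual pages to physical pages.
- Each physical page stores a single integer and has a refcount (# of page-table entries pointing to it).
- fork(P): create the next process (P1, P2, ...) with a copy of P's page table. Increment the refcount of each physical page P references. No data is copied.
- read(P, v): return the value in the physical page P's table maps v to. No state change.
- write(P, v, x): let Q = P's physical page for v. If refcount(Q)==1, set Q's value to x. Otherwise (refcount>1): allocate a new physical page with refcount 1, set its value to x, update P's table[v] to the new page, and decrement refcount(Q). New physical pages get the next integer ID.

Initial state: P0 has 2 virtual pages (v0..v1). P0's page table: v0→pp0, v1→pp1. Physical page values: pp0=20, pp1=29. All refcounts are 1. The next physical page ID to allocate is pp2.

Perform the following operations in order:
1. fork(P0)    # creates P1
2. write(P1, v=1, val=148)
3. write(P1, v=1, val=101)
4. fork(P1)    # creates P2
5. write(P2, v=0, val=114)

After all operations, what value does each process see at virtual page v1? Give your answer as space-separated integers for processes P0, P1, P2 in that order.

Answer: 29 101 101

Derivation:
Op 1: fork(P0) -> P1. 2 ppages; refcounts: pp0:2 pp1:2
Op 2: write(P1, v1, 148). refcount(pp1)=2>1 -> COPY to pp2. 3 ppages; refcounts: pp0:2 pp1:1 pp2:1
Op 3: write(P1, v1, 101). refcount(pp2)=1 -> write in place. 3 ppages; refcounts: pp0:2 pp1:1 pp2:1
Op 4: fork(P1) -> P2. 3 ppages; refcounts: pp0:3 pp1:1 pp2:2
Op 5: write(P2, v0, 114). refcount(pp0)=3>1 -> COPY to pp3. 4 ppages; refcounts: pp0:2 pp1:1 pp2:2 pp3:1
P0: v1 -> pp1 = 29
P1: v1 -> pp2 = 101
P2: v1 -> pp2 = 101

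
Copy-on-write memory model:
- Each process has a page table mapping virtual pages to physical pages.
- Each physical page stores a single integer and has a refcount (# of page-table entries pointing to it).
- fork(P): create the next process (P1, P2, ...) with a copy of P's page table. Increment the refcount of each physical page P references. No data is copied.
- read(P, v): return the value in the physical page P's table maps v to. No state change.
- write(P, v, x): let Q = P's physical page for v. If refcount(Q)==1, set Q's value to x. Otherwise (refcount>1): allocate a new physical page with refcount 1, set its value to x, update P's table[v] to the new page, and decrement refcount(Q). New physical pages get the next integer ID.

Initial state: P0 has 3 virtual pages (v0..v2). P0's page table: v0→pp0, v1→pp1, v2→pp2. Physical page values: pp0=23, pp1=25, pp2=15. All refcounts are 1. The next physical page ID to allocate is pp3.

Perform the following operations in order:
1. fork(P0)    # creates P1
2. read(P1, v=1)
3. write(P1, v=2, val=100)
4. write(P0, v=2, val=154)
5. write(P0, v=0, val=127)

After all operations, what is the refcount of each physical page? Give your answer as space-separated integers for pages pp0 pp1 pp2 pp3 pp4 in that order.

Answer: 1 2 1 1 1

Derivation:
Op 1: fork(P0) -> P1. 3 ppages; refcounts: pp0:2 pp1:2 pp2:2
Op 2: read(P1, v1) -> 25. No state change.
Op 3: write(P1, v2, 100). refcount(pp2)=2>1 -> COPY to pp3. 4 ppages; refcounts: pp0:2 pp1:2 pp2:1 pp3:1
Op 4: write(P0, v2, 154). refcount(pp2)=1 -> write in place. 4 ppages; refcounts: pp0:2 pp1:2 pp2:1 pp3:1
Op 5: write(P0, v0, 127). refcount(pp0)=2>1 -> COPY to pp4. 5 ppages; refcounts: pp0:1 pp1:2 pp2:1 pp3:1 pp4:1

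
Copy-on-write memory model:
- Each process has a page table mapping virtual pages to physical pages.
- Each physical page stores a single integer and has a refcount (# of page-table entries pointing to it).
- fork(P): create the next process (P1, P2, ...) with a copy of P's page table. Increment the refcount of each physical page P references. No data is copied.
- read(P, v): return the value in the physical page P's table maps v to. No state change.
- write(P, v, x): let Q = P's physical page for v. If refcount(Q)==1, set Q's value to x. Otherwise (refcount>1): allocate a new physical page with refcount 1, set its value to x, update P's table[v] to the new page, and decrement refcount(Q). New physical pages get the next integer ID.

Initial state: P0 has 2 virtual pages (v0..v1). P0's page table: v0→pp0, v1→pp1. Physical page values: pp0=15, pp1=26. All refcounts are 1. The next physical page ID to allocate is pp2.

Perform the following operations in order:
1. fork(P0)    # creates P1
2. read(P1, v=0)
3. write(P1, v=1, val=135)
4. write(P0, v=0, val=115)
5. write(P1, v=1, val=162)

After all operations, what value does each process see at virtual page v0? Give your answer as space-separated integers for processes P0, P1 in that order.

Answer: 115 15

Derivation:
Op 1: fork(P0) -> P1. 2 ppages; refcounts: pp0:2 pp1:2
Op 2: read(P1, v0) -> 15. No state change.
Op 3: write(P1, v1, 135). refcount(pp1)=2>1 -> COPY to pp2. 3 ppages; refcounts: pp0:2 pp1:1 pp2:1
Op 4: write(P0, v0, 115). refcount(pp0)=2>1 -> COPY to pp3. 4 ppages; refcounts: pp0:1 pp1:1 pp2:1 pp3:1
Op 5: write(P1, v1, 162). refcount(pp2)=1 -> write in place. 4 ppages; refcounts: pp0:1 pp1:1 pp2:1 pp3:1
P0: v0 -> pp3 = 115
P1: v0 -> pp0 = 15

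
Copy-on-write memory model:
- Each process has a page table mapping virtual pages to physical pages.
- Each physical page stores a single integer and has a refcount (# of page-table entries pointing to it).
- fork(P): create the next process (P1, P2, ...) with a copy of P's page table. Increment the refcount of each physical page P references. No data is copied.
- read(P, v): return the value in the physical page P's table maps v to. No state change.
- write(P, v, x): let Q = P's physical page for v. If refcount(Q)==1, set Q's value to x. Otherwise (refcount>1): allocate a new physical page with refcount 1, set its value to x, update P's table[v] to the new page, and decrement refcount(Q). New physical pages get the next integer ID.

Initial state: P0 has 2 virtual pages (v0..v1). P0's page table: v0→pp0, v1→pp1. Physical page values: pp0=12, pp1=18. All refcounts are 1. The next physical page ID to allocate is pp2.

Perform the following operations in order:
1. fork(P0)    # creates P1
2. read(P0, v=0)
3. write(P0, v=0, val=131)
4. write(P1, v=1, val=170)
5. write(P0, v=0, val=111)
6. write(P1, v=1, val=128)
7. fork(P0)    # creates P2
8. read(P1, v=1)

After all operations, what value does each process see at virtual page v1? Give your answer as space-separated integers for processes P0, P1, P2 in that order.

Op 1: fork(P0) -> P1. 2 ppages; refcounts: pp0:2 pp1:2
Op 2: read(P0, v0) -> 12. No state change.
Op 3: write(P0, v0, 131). refcount(pp0)=2>1 -> COPY to pp2. 3 ppages; refcounts: pp0:1 pp1:2 pp2:1
Op 4: write(P1, v1, 170). refcount(pp1)=2>1 -> COPY to pp3. 4 ppages; refcounts: pp0:1 pp1:1 pp2:1 pp3:1
Op 5: write(P0, v0, 111). refcount(pp2)=1 -> write in place. 4 ppages; refcounts: pp0:1 pp1:1 pp2:1 pp3:1
Op 6: write(P1, v1, 128). refcount(pp3)=1 -> write in place. 4 ppages; refcounts: pp0:1 pp1:1 pp2:1 pp3:1
Op 7: fork(P0) -> P2. 4 ppages; refcounts: pp0:1 pp1:2 pp2:2 pp3:1
Op 8: read(P1, v1) -> 128. No state change.
P0: v1 -> pp1 = 18
P1: v1 -> pp3 = 128
P2: v1 -> pp1 = 18

Answer: 18 128 18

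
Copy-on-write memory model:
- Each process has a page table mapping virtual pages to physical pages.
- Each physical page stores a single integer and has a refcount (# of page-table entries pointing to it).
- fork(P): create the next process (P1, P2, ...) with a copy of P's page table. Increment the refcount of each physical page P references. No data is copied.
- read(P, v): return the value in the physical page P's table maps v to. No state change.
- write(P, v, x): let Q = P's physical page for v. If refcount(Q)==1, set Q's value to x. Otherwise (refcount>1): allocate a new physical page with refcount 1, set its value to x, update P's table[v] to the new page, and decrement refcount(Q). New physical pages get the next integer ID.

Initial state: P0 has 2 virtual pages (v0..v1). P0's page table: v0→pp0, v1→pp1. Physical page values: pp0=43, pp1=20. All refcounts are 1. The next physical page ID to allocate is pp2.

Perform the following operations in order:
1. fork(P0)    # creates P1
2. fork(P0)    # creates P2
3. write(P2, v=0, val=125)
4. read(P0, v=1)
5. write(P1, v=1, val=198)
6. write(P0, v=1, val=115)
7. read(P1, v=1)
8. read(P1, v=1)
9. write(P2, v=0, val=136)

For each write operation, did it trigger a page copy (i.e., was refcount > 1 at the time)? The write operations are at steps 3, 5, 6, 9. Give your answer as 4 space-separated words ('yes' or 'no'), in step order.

Op 1: fork(P0) -> P1. 2 ppages; refcounts: pp0:2 pp1:2
Op 2: fork(P0) -> P2. 2 ppages; refcounts: pp0:3 pp1:3
Op 3: write(P2, v0, 125). refcount(pp0)=3>1 -> COPY to pp2. 3 ppages; refcounts: pp0:2 pp1:3 pp2:1
Op 4: read(P0, v1) -> 20. No state change.
Op 5: write(P1, v1, 198). refcount(pp1)=3>1 -> COPY to pp3. 4 ppages; refcounts: pp0:2 pp1:2 pp2:1 pp3:1
Op 6: write(P0, v1, 115). refcount(pp1)=2>1 -> COPY to pp4. 5 ppages; refcounts: pp0:2 pp1:1 pp2:1 pp3:1 pp4:1
Op 7: read(P1, v1) -> 198. No state change.
Op 8: read(P1, v1) -> 198. No state change.
Op 9: write(P2, v0, 136). refcount(pp2)=1 -> write in place. 5 ppages; refcounts: pp0:2 pp1:1 pp2:1 pp3:1 pp4:1

yes yes yes no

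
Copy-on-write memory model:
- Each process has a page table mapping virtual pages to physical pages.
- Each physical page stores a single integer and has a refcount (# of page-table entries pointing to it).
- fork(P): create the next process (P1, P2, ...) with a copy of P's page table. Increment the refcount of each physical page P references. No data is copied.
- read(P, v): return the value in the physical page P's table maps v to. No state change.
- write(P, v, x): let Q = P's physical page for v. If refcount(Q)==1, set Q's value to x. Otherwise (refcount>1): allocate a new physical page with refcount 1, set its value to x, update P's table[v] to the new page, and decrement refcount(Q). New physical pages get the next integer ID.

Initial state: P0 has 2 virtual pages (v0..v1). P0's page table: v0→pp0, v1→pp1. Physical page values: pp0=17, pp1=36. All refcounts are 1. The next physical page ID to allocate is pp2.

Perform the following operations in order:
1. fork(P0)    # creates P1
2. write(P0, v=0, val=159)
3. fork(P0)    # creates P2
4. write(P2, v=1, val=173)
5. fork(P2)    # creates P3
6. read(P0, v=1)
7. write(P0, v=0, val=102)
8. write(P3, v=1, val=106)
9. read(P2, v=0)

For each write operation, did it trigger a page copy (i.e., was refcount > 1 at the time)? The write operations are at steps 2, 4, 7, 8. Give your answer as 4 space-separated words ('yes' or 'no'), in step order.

Op 1: fork(P0) -> P1. 2 ppages; refcounts: pp0:2 pp1:2
Op 2: write(P0, v0, 159). refcount(pp0)=2>1 -> COPY to pp2. 3 ppages; refcounts: pp0:1 pp1:2 pp2:1
Op 3: fork(P0) -> P2. 3 ppages; refcounts: pp0:1 pp1:3 pp2:2
Op 4: write(P2, v1, 173). refcount(pp1)=3>1 -> COPY to pp3. 4 ppages; refcounts: pp0:1 pp1:2 pp2:2 pp3:1
Op 5: fork(P2) -> P3. 4 ppages; refcounts: pp0:1 pp1:2 pp2:3 pp3:2
Op 6: read(P0, v1) -> 36. No state change.
Op 7: write(P0, v0, 102). refcount(pp2)=3>1 -> COPY to pp4. 5 ppages; refcounts: pp0:1 pp1:2 pp2:2 pp3:2 pp4:1
Op 8: write(P3, v1, 106). refcount(pp3)=2>1 -> COPY to pp5. 6 ppages; refcounts: pp0:1 pp1:2 pp2:2 pp3:1 pp4:1 pp5:1
Op 9: read(P2, v0) -> 159. No state change.

yes yes yes yes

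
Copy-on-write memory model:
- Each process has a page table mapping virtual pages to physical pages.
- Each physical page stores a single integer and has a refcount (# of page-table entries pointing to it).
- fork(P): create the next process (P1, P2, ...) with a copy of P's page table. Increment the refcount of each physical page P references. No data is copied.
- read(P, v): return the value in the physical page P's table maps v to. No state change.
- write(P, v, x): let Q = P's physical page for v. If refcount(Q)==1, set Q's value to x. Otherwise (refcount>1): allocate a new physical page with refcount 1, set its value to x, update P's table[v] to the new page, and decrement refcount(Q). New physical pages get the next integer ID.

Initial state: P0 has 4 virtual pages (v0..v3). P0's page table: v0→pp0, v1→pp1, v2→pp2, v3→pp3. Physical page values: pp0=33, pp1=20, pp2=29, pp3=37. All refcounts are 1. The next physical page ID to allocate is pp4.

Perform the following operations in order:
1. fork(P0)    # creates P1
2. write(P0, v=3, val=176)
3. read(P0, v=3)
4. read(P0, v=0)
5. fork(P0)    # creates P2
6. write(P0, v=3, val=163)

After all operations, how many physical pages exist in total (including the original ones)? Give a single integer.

Op 1: fork(P0) -> P1. 4 ppages; refcounts: pp0:2 pp1:2 pp2:2 pp3:2
Op 2: write(P0, v3, 176). refcount(pp3)=2>1 -> COPY to pp4. 5 ppages; refcounts: pp0:2 pp1:2 pp2:2 pp3:1 pp4:1
Op 3: read(P0, v3) -> 176. No state change.
Op 4: read(P0, v0) -> 33. No state change.
Op 5: fork(P0) -> P2. 5 ppages; refcounts: pp0:3 pp1:3 pp2:3 pp3:1 pp4:2
Op 6: write(P0, v3, 163). refcount(pp4)=2>1 -> COPY to pp5. 6 ppages; refcounts: pp0:3 pp1:3 pp2:3 pp3:1 pp4:1 pp5:1

Answer: 6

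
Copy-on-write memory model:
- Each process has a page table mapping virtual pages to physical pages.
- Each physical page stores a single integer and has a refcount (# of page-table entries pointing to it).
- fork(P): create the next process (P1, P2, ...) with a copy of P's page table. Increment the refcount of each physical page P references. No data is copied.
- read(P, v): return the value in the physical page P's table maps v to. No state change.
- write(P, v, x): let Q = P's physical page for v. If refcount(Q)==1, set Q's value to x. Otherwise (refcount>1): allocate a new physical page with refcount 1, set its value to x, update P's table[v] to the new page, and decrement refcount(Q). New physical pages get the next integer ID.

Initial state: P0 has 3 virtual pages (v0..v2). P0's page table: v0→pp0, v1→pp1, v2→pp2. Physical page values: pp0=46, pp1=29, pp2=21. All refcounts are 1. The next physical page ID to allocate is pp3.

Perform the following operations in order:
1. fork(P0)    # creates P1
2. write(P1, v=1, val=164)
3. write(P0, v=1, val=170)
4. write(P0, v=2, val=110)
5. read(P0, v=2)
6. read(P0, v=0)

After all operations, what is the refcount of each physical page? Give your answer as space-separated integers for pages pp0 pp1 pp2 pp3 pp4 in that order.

Op 1: fork(P0) -> P1. 3 ppages; refcounts: pp0:2 pp1:2 pp2:2
Op 2: write(P1, v1, 164). refcount(pp1)=2>1 -> COPY to pp3. 4 ppages; refcounts: pp0:2 pp1:1 pp2:2 pp3:1
Op 3: write(P0, v1, 170). refcount(pp1)=1 -> write in place. 4 ppages; refcounts: pp0:2 pp1:1 pp2:2 pp3:1
Op 4: write(P0, v2, 110). refcount(pp2)=2>1 -> COPY to pp4. 5 ppages; refcounts: pp0:2 pp1:1 pp2:1 pp3:1 pp4:1
Op 5: read(P0, v2) -> 110. No state change.
Op 6: read(P0, v0) -> 46. No state change.

Answer: 2 1 1 1 1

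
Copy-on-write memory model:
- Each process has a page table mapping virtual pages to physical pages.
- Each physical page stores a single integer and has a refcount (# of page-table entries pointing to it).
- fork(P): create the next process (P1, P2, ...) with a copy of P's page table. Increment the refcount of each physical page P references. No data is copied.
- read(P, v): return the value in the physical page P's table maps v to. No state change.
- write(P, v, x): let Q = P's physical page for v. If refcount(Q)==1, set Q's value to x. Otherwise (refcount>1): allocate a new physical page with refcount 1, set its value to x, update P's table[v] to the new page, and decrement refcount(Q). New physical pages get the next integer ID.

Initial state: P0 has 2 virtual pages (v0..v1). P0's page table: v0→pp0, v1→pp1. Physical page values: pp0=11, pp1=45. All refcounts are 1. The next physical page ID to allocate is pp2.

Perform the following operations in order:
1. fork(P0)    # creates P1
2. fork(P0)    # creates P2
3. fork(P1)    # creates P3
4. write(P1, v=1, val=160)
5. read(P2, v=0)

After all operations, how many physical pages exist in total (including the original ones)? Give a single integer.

Op 1: fork(P0) -> P1. 2 ppages; refcounts: pp0:2 pp1:2
Op 2: fork(P0) -> P2. 2 ppages; refcounts: pp0:3 pp1:3
Op 3: fork(P1) -> P3. 2 ppages; refcounts: pp0:4 pp1:4
Op 4: write(P1, v1, 160). refcount(pp1)=4>1 -> COPY to pp2. 3 ppages; refcounts: pp0:4 pp1:3 pp2:1
Op 5: read(P2, v0) -> 11. No state change.

Answer: 3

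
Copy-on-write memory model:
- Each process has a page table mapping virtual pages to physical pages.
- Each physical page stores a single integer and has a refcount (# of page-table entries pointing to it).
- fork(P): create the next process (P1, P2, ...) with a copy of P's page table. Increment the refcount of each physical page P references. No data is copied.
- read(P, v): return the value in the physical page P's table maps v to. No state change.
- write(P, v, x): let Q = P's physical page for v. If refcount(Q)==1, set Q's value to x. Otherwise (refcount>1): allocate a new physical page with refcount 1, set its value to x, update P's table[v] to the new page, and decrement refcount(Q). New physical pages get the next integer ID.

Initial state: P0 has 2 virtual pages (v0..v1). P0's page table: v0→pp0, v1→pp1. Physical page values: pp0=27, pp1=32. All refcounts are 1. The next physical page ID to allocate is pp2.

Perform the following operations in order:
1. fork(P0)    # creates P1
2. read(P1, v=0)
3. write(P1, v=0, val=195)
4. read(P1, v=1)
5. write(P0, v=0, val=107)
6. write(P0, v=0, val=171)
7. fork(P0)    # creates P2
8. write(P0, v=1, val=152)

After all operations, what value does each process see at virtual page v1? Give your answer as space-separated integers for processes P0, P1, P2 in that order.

Op 1: fork(P0) -> P1. 2 ppages; refcounts: pp0:2 pp1:2
Op 2: read(P1, v0) -> 27. No state change.
Op 3: write(P1, v0, 195). refcount(pp0)=2>1 -> COPY to pp2. 3 ppages; refcounts: pp0:1 pp1:2 pp2:1
Op 4: read(P1, v1) -> 32. No state change.
Op 5: write(P0, v0, 107). refcount(pp0)=1 -> write in place. 3 ppages; refcounts: pp0:1 pp1:2 pp2:1
Op 6: write(P0, v0, 171). refcount(pp0)=1 -> write in place. 3 ppages; refcounts: pp0:1 pp1:2 pp2:1
Op 7: fork(P0) -> P2. 3 ppages; refcounts: pp0:2 pp1:3 pp2:1
Op 8: write(P0, v1, 152). refcount(pp1)=3>1 -> COPY to pp3. 4 ppages; refcounts: pp0:2 pp1:2 pp2:1 pp3:1
P0: v1 -> pp3 = 152
P1: v1 -> pp1 = 32
P2: v1 -> pp1 = 32

Answer: 152 32 32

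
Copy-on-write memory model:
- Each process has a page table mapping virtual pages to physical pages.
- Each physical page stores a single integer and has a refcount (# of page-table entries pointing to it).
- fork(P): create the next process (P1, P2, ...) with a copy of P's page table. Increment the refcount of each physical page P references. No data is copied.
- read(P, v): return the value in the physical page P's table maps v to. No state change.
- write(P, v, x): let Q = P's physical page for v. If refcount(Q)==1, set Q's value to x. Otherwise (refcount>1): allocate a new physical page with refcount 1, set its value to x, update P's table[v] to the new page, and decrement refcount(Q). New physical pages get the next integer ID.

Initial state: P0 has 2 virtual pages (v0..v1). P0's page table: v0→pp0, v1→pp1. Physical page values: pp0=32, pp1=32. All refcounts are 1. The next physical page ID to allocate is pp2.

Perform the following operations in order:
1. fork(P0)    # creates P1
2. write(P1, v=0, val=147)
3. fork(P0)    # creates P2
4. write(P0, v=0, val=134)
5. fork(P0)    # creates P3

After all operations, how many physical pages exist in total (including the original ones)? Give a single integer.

Op 1: fork(P0) -> P1. 2 ppages; refcounts: pp0:2 pp1:2
Op 2: write(P1, v0, 147). refcount(pp0)=2>1 -> COPY to pp2. 3 ppages; refcounts: pp0:1 pp1:2 pp2:1
Op 3: fork(P0) -> P2. 3 ppages; refcounts: pp0:2 pp1:3 pp2:1
Op 4: write(P0, v0, 134). refcount(pp0)=2>1 -> COPY to pp3. 4 ppages; refcounts: pp0:1 pp1:3 pp2:1 pp3:1
Op 5: fork(P0) -> P3. 4 ppages; refcounts: pp0:1 pp1:4 pp2:1 pp3:2

Answer: 4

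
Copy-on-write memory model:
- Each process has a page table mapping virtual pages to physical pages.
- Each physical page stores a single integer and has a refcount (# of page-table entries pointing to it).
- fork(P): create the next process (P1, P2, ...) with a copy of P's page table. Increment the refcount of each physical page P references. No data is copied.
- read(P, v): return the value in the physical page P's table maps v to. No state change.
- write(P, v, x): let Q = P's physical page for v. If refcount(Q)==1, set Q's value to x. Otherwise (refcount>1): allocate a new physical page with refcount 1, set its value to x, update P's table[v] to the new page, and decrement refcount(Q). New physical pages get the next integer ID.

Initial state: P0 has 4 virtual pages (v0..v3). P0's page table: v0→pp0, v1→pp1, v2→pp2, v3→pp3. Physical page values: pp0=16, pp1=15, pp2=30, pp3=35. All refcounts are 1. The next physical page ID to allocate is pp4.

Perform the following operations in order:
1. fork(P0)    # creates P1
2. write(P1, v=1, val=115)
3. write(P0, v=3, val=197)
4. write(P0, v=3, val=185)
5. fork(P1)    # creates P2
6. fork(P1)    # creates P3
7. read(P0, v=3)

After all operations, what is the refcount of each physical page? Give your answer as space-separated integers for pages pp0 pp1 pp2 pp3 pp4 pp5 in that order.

Op 1: fork(P0) -> P1. 4 ppages; refcounts: pp0:2 pp1:2 pp2:2 pp3:2
Op 2: write(P1, v1, 115). refcount(pp1)=2>1 -> COPY to pp4. 5 ppages; refcounts: pp0:2 pp1:1 pp2:2 pp3:2 pp4:1
Op 3: write(P0, v3, 197). refcount(pp3)=2>1 -> COPY to pp5. 6 ppages; refcounts: pp0:2 pp1:1 pp2:2 pp3:1 pp4:1 pp5:1
Op 4: write(P0, v3, 185). refcount(pp5)=1 -> write in place. 6 ppages; refcounts: pp0:2 pp1:1 pp2:2 pp3:1 pp4:1 pp5:1
Op 5: fork(P1) -> P2. 6 ppages; refcounts: pp0:3 pp1:1 pp2:3 pp3:2 pp4:2 pp5:1
Op 6: fork(P1) -> P3. 6 ppages; refcounts: pp0:4 pp1:1 pp2:4 pp3:3 pp4:3 pp5:1
Op 7: read(P0, v3) -> 185. No state change.

Answer: 4 1 4 3 3 1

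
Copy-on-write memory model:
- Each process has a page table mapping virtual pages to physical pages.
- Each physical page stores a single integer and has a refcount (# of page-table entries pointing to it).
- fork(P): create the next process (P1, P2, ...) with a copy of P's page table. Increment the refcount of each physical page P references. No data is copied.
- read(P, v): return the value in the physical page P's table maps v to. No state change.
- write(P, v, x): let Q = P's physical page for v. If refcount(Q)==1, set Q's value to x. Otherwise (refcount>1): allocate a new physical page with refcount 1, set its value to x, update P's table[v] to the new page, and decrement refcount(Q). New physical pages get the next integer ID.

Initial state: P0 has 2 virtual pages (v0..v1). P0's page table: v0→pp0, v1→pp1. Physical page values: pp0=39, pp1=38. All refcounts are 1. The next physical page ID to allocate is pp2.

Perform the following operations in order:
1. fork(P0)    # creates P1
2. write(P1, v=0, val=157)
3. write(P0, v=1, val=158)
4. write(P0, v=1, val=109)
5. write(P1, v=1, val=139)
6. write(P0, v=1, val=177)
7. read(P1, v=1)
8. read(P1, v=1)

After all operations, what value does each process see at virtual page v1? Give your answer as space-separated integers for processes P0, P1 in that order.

Op 1: fork(P0) -> P1. 2 ppages; refcounts: pp0:2 pp1:2
Op 2: write(P1, v0, 157). refcount(pp0)=2>1 -> COPY to pp2. 3 ppages; refcounts: pp0:1 pp1:2 pp2:1
Op 3: write(P0, v1, 158). refcount(pp1)=2>1 -> COPY to pp3. 4 ppages; refcounts: pp0:1 pp1:1 pp2:1 pp3:1
Op 4: write(P0, v1, 109). refcount(pp3)=1 -> write in place. 4 ppages; refcounts: pp0:1 pp1:1 pp2:1 pp3:1
Op 5: write(P1, v1, 139). refcount(pp1)=1 -> write in place. 4 ppages; refcounts: pp0:1 pp1:1 pp2:1 pp3:1
Op 6: write(P0, v1, 177). refcount(pp3)=1 -> write in place. 4 ppages; refcounts: pp0:1 pp1:1 pp2:1 pp3:1
Op 7: read(P1, v1) -> 139. No state change.
Op 8: read(P1, v1) -> 139. No state change.
P0: v1 -> pp3 = 177
P1: v1 -> pp1 = 139

Answer: 177 139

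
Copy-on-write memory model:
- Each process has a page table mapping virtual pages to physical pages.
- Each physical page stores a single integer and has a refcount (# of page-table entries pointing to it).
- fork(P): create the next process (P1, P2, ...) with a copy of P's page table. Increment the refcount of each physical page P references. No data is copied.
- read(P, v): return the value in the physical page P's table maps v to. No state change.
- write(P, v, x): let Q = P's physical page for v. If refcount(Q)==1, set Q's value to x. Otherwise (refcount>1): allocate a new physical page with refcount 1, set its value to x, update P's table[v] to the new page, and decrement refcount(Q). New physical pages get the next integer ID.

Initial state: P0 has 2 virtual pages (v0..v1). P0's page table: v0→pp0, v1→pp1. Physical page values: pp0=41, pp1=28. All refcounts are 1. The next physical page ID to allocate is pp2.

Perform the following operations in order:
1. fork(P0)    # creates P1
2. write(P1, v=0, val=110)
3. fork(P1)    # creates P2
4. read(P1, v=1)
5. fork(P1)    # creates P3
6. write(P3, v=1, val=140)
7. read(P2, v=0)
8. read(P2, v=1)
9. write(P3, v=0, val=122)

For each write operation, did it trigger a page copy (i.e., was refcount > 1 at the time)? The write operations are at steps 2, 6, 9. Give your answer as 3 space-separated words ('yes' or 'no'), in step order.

Op 1: fork(P0) -> P1. 2 ppages; refcounts: pp0:2 pp1:2
Op 2: write(P1, v0, 110). refcount(pp0)=2>1 -> COPY to pp2. 3 ppages; refcounts: pp0:1 pp1:2 pp2:1
Op 3: fork(P1) -> P2. 3 ppages; refcounts: pp0:1 pp1:3 pp2:2
Op 4: read(P1, v1) -> 28. No state change.
Op 5: fork(P1) -> P3. 3 ppages; refcounts: pp0:1 pp1:4 pp2:3
Op 6: write(P3, v1, 140). refcount(pp1)=4>1 -> COPY to pp3. 4 ppages; refcounts: pp0:1 pp1:3 pp2:3 pp3:1
Op 7: read(P2, v0) -> 110. No state change.
Op 8: read(P2, v1) -> 28. No state change.
Op 9: write(P3, v0, 122). refcount(pp2)=3>1 -> COPY to pp4. 5 ppages; refcounts: pp0:1 pp1:3 pp2:2 pp3:1 pp4:1

yes yes yes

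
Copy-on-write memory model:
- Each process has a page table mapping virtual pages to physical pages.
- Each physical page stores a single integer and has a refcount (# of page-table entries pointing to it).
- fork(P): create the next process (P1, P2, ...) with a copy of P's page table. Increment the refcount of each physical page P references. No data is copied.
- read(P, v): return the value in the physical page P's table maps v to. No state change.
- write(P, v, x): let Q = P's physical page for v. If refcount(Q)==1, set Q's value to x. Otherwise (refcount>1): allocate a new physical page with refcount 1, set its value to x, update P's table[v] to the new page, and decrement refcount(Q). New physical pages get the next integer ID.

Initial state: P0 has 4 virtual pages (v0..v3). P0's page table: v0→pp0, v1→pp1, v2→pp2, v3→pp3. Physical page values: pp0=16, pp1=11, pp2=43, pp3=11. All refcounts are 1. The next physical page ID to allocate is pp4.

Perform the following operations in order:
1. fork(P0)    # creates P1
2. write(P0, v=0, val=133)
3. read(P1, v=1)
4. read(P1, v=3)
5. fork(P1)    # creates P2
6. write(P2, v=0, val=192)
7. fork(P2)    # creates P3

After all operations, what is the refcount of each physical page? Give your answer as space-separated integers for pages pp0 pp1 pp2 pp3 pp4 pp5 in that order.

Answer: 1 4 4 4 1 2

Derivation:
Op 1: fork(P0) -> P1. 4 ppages; refcounts: pp0:2 pp1:2 pp2:2 pp3:2
Op 2: write(P0, v0, 133). refcount(pp0)=2>1 -> COPY to pp4. 5 ppages; refcounts: pp0:1 pp1:2 pp2:2 pp3:2 pp4:1
Op 3: read(P1, v1) -> 11. No state change.
Op 4: read(P1, v3) -> 11. No state change.
Op 5: fork(P1) -> P2. 5 ppages; refcounts: pp0:2 pp1:3 pp2:3 pp3:3 pp4:1
Op 6: write(P2, v0, 192). refcount(pp0)=2>1 -> COPY to pp5. 6 ppages; refcounts: pp0:1 pp1:3 pp2:3 pp3:3 pp4:1 pp5:1
Op 7: fork(P2) -> P3. 6 ppages; refcounts: pp0:1 pp1:4 pp2:4 pp3:4 pp4:1 pp5:2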